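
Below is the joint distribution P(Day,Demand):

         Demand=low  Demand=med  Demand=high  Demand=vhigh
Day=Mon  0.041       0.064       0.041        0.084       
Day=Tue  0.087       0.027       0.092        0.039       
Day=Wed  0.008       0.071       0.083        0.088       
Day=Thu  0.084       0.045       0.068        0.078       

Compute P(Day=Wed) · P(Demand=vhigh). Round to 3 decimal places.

P(Day=Wed) = 0.008 + 0.071 + 0.083 + 0.088 = 0.250.
P(Demand=vhigh) = 0.084 + 0.039 + 0.088 + 0.078 = 0.289.
Product: 0.250 × 0.289 = 0.072.

0.072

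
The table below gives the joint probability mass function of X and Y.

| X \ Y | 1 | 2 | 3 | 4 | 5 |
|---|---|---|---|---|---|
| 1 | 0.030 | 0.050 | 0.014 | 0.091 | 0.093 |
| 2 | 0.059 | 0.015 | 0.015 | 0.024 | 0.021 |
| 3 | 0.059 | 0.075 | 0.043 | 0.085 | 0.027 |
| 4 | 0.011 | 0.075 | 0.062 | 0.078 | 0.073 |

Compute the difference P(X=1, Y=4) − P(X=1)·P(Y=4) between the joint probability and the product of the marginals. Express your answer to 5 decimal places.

0.01372

P(X=1) = 0.030 + 0.050 + 0.014 + 0.091 + 0.093 = 0.278.
P(Y=4) = 0.091 + 0.024 + 0.085 + 0.078 = 0.278.
P(X=1, Y=4) − P(X=1)P(Y=4) = 0.091 − 0.278×0.278 = 0.01372.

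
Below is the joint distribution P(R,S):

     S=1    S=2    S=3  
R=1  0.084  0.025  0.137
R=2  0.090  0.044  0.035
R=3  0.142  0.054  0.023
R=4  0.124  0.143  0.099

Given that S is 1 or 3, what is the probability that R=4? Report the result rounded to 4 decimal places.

P(S=1) = 0.084 + 0.090 + 0.142 + 0.124 = 0.440.
P(S=3) = 0.137 + 0.035 + 0.023 + 0.099 = 0.294.
P(S ∈ {1, 3}) = 0.440 + 0.294 = 0.734; P(R=4, S ∈ {1, 3}) = 0.124 + 0.099 = 0.223.
P(R=4 | S ∈ {1, 3}) = 0.223/0.734 = 0.3038.

0.3038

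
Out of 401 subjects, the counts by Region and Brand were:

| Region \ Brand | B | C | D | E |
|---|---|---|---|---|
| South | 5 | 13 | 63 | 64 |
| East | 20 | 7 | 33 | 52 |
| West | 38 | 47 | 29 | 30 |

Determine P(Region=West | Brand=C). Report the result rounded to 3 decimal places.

0.701

Total with Brand=C: 13 + 7 + 47 = 67.
P(Region=West | Brand=C) = 47/67 = 0.701.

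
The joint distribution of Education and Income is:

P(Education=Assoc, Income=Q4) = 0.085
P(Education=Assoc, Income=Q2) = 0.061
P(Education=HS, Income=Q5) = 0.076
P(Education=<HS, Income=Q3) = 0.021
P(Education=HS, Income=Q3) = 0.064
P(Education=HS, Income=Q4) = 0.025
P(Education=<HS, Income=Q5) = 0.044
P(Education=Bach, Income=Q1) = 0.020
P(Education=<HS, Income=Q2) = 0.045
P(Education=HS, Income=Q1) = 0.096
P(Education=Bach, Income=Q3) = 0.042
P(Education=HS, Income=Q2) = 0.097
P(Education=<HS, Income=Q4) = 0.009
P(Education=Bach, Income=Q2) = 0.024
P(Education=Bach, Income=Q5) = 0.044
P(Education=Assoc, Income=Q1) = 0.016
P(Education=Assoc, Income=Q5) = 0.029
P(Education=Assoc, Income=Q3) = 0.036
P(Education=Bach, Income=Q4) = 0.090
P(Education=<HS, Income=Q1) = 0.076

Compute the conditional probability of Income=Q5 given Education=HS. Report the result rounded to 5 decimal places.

P(Education=HS) = 0.096 + 0.097 + 0.064 + 0.025 + 0.076 = 0.358.
P(Income=Q5 | Education=HS) = 0.076/0.358 = 0.21229.

0.21229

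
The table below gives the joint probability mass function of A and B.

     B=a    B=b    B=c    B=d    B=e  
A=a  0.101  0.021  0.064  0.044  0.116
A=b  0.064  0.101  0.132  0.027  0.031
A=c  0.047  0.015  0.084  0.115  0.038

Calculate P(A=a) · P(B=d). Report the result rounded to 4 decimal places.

0.0644

P(A=a) = 0.101 + 0.021 + 0.064 + 0.044 + 0.116 = 0.346.
P(B=d) = 0.044 + 0.027 + 0.115 = 0.186.
Product: 0.346 × 0.186 = 0.0644.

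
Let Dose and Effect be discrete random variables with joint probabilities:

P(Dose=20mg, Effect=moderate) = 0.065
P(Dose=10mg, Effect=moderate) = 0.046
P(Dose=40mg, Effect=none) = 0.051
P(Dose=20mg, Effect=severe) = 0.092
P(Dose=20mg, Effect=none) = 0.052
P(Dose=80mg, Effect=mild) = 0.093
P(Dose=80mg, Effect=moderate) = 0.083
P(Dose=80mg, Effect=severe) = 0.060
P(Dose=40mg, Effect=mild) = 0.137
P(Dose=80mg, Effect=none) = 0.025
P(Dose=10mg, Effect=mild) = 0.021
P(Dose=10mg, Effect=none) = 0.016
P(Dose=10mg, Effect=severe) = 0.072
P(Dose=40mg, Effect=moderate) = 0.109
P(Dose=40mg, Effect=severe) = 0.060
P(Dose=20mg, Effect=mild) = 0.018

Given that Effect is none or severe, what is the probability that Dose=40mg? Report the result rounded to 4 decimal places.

P(Effect=none) = 0.016 + 0.052 + 0.051 + 0.025 = 0.144.
P(Effect=severe) = 0.072 + 0.092 + 0.060 + 0.060 = 0.284.
P(Effect ∈ {none, severe}) = 0.144 + 0.284 = 0.428; P(Dose=40mg, Effect ∈ {none, severe}) = 0.051 + 0.060 = 0.111.
P(Dose=40mg | Effect ∈ {none, severe}) = 0.111/0.428 = 0.2593.

0.2593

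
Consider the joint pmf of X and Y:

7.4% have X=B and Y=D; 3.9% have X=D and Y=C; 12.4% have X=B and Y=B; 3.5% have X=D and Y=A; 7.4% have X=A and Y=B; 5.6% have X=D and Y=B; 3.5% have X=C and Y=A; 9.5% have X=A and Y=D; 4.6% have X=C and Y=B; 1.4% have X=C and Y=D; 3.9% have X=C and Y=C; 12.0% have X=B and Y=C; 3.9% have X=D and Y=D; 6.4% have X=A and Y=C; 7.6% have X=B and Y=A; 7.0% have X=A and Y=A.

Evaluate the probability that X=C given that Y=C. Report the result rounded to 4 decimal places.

0.1489

P(Y=C) = 0.064 + 0.120 + 0.039 + 0.039 = 0.262.
P(X=C | Y=C) = 0.039/0.262 = 0.1489.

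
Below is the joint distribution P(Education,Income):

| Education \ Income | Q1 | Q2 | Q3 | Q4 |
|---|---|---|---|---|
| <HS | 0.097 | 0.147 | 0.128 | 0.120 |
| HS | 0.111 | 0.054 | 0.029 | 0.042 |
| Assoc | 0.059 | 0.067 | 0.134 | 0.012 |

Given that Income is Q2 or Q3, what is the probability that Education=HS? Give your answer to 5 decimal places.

0.14848

P(Income=Q2) = 0.147 + 0.054 + 0.067 = 0.268.
P(Income=Q3) = 0.128 + 0.029 + 0.134 = 0.291.
P(Income ∈ {Q2, Q3}) = 0.268 + 0.291 = 0.559; P(Education=HS, Income ∈ {Q2, Q3}) = 0.054 + 0.029 = 0.083.
P(Education=HS | Income ∈ {Q2, Q3}) = 0.083/0.559 = 0.14848.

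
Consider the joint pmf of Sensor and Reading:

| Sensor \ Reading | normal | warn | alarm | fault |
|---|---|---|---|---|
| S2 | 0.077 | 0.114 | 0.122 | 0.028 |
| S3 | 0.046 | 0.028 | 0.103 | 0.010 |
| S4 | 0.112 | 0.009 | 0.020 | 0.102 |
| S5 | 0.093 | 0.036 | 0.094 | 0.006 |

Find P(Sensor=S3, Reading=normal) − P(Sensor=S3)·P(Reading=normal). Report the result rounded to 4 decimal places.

P(Sensor=S3) = 0.046 + 0.028 + 0.103 + 0.010 = 0.187.
P(Reading=normal) = 0.077 + 0.046 + 0.112 + 0.093 = 0.328.
P(Sensor=S3, Reading=normal) − P(Sensor=S3)P(Reading=normal) = 0.046 − 0.187×0.328 = -0.0153.

-0.0153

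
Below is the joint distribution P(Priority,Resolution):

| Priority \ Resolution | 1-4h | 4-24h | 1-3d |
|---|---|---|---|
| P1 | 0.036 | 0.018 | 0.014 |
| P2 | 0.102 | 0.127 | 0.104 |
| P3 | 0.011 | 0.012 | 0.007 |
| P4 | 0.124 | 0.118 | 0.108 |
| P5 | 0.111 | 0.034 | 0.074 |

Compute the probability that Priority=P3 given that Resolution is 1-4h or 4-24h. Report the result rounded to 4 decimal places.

0.0332

P(Resolution=1-4h) = 0.036 + 0.102 + 0.011 + 0.124 + 0.111 = 0.384.
P(Resolution=4-24h) = 0.018 + 0.127 + 0.012 + 0.118 + 0.034 = 0.309.
P(Resolution ∈ {1-4h, 4-24h}) = 0.384 + 0.309 = 0.693; P(Priority=P3, Resolution ∈ {1-4h, 4-24h}) = 0.011 + 0.012 = 0.023.
P(Priority=P3 | Resolution ∈ {1-4h, 4-24h}) = 0.023/0.693 = 0.0332.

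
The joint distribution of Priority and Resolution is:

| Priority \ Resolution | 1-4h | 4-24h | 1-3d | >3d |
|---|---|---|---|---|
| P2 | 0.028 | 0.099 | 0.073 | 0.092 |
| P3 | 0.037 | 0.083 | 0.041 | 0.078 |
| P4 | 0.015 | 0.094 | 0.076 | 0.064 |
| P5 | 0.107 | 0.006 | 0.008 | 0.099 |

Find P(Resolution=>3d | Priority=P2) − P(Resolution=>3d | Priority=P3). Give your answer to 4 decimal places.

P(Priority=P2) = 0.028 + 0.099 + 0.073 + 0.092 = 0.292; P(Resolution=>3d | Priority=P2) = 0.092/0.292 = 0.31507.
P(Priority=P3) = 0.037 + 0.083 + 0.041 + 0.078 = 0.239; P(Resolution=>3d | Priority=P3) = 0.078/0.239 = 0.32636.
Difference = -0.0113.

-0.0113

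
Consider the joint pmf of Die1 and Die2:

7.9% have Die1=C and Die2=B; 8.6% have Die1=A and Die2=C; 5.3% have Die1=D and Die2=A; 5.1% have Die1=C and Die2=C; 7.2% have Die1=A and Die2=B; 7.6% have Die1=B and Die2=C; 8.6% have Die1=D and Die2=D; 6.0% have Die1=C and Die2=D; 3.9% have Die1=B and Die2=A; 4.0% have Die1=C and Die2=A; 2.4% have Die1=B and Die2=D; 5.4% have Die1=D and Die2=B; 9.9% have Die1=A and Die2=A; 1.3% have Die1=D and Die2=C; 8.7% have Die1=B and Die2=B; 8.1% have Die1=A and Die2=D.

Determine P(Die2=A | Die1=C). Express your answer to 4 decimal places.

P(Die1=C) = 0.040 + 0.079 + 0.051 + 0.060 = 0.230.
P(Die2=A | Die1=C) = 0.040/0.230 = 0.1739.

0.1739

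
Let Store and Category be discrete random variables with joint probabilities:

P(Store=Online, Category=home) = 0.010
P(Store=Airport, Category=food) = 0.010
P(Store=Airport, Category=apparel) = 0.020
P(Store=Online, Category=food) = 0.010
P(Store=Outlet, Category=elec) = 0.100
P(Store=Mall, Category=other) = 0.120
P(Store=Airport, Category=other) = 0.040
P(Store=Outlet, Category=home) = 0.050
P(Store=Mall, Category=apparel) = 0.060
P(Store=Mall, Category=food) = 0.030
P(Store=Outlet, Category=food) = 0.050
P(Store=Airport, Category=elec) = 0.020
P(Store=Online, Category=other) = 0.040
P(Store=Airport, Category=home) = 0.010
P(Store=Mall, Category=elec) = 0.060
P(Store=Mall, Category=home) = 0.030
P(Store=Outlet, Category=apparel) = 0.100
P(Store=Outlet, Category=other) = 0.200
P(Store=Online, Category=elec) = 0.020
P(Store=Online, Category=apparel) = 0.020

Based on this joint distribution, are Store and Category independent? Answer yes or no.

yes

Every cell satisfies P(Store,Category) = P(Store)·P(Category). For instance P(Store=Outlet) = 0.500, P(Category=elec) = 0.200, and 0.500×0.200 = 0.100 matches the joint entry. So Store and Category are independent.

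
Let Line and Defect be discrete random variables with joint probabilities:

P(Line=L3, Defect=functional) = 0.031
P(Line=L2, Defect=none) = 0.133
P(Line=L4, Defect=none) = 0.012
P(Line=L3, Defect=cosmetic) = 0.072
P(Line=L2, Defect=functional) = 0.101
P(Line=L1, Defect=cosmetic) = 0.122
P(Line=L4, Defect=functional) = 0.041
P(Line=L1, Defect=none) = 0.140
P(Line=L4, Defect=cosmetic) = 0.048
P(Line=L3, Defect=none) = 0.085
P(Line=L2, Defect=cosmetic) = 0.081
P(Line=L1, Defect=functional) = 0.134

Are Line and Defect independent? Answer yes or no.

P(Line=L3) = 0.188 and P(Defect=functional) = 0.307, so their product is 0.05772, but P(Line=L3, Defect=functional) = 0.031. Since these differ, Line and Defect are not independent.

no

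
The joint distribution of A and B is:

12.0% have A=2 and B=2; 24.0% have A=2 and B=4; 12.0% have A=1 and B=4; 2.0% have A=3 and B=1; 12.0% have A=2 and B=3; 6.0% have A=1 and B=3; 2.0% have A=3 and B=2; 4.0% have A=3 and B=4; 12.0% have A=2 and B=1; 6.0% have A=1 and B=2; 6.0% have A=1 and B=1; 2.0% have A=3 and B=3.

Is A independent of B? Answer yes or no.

Every cell satisfies P(A,B) = P(A)·P(B). For instance P(A=1) = 0.300, P(B=2) = 0.200, and 0.300×0.200 = 0.060 matches the joint entry. So A and B are independent.

yes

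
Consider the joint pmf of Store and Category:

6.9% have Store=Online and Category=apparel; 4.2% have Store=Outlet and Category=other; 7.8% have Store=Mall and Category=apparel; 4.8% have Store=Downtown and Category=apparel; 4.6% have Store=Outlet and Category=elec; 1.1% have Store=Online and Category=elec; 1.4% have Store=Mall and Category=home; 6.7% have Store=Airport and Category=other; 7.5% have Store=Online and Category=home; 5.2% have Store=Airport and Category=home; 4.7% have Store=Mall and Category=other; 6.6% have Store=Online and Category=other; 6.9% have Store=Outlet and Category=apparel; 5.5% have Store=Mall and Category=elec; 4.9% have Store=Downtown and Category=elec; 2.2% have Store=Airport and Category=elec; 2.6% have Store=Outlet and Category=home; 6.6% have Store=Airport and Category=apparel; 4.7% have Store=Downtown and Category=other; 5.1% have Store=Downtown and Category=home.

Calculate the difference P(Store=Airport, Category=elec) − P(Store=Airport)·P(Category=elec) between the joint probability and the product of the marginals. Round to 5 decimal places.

P(Store=Airport) = 0.066 + 0.022 + 0.052 + 0.067 = 0.207.
P(Category=elec) = 0.049 + 0.055 + 0.022 + 0.046 + 0.011 = 0.183.
P(Store=Airport, Category=elec) − P(Store=Airport)P(Category=elec) = 0.022 − 0.207×0.183 = -0.01588.

-0.01588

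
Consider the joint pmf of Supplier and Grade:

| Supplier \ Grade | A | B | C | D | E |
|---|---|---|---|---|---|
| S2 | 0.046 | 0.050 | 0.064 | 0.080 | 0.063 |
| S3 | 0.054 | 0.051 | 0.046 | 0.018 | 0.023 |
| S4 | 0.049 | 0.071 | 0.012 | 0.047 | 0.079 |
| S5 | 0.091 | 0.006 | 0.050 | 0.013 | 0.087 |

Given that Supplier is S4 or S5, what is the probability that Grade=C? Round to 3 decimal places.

P(Supplier=S4) = 0.049 + 0.071 + 0.012 + 0.047 + 0.079 = 0.258.
P(Supplier=S5) = 0.091 + 0.006 + 0.050 + 0.013 + 0.087 = 0.247.
P(Supplier ∈ {S4, S5}) = 0.258 + 0.247 = 0.505; P(Grade=C, Supplier ∈ {S4, S5}) = 0.012 + 0.050 = 0.062.
P(Grade=C | Supplier ∈ {S4, S5}) = 0.062/0.505 = 0.123.

0.123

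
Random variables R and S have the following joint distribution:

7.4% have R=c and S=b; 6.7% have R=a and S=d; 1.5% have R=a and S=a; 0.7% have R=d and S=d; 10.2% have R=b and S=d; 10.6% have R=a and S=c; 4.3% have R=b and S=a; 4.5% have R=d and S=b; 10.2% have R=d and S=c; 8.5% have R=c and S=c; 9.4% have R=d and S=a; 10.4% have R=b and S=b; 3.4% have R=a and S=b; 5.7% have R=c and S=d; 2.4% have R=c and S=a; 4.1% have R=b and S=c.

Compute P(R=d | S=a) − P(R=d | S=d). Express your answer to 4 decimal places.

0.5040

P(S=a) = 0.015 + 0.043 + 0.024 + 0.094 = 0.176; P(R=d | S=a) = 0.094/0.176 = 0.53409.
P(S=d) = 0.067 + 0.102 + 0.057 + 0.007 = 0.233; P(R=d | S=d) = 0.007/0.233 = 0.03004.
Difference = 0.5040.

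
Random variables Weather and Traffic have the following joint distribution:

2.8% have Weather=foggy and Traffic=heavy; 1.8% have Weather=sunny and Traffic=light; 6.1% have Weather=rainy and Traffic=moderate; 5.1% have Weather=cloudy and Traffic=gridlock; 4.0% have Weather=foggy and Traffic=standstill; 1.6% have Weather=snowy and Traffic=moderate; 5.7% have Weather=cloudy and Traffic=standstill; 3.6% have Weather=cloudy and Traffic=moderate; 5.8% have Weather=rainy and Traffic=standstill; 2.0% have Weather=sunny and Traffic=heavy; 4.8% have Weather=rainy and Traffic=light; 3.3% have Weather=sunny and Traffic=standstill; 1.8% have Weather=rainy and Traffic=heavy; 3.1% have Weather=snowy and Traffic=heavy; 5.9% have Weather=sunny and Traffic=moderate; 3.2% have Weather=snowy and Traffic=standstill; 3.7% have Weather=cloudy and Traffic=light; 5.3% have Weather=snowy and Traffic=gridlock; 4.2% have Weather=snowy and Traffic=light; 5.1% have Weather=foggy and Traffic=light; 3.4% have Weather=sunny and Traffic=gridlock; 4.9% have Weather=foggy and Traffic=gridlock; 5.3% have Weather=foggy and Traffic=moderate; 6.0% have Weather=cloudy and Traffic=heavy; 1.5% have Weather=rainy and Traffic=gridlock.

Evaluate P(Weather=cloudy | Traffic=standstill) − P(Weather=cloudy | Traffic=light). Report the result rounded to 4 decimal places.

0.0703

P(Traffic=standstill) = 0.033 + 0.057 + 0.058 + 0.032 + 0.040 = 0.220; P(Weather=cloudy | Traffic=standstill) = 0.057/0.220 = 0.25909.
P(Traffic=light) = 0.018 + 0.037 + 0.048 + 0.042 + 0.051 = 0.196; P(Weather=cloudy | Traffic=light) = 0.037/0.196 = 0.18878.
Difference = 0.0703.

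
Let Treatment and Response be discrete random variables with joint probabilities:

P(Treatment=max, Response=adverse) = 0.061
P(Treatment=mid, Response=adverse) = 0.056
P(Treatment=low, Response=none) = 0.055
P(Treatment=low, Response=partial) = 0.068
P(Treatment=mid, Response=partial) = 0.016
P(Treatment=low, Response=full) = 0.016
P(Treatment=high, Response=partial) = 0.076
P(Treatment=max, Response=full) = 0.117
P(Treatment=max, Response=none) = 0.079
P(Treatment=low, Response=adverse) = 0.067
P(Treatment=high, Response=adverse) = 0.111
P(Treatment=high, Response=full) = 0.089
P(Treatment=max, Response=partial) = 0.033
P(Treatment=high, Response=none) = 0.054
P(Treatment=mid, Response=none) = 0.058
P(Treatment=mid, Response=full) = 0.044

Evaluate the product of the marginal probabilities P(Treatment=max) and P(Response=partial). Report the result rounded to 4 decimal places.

P(Treatment=max) = 0.079 + 0.033 + 0.117 + 0.061 = 0.290.
P(Response=partial) = 0.068 + 0.016 + 0.076 + 0.033 = 0.193.
Product: 0.290 × 0.193 = 0.0560.

0.0560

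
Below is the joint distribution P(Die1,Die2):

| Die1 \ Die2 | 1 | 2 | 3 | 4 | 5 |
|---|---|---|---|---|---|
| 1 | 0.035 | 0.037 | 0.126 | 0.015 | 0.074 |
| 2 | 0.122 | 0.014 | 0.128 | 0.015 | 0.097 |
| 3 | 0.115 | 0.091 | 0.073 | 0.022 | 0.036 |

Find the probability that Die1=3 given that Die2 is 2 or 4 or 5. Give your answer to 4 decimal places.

0.3716

P(Die2=2) = 0.037 + 0.014 + 0.091 = 0.142.
P(Die2=4) = 0.015 + 0.015 + 0.022 = 0.052.
P(Die2=5) = 0.074 + 0.097 + 0.036 = 0.207.
P(Die2 ∈ {2, 4, 5}) = 0.142 + 0.052 + 0.207 = 0.401; P(Die1=3, Die2 ∈ {2, 4, 5}) = 0.091 + 0.022 + 0.036 = 0.149.
P(Die1=3 | Die2 ∈ {2, 4, 5}) = 0.149/0.401 = 0.3716.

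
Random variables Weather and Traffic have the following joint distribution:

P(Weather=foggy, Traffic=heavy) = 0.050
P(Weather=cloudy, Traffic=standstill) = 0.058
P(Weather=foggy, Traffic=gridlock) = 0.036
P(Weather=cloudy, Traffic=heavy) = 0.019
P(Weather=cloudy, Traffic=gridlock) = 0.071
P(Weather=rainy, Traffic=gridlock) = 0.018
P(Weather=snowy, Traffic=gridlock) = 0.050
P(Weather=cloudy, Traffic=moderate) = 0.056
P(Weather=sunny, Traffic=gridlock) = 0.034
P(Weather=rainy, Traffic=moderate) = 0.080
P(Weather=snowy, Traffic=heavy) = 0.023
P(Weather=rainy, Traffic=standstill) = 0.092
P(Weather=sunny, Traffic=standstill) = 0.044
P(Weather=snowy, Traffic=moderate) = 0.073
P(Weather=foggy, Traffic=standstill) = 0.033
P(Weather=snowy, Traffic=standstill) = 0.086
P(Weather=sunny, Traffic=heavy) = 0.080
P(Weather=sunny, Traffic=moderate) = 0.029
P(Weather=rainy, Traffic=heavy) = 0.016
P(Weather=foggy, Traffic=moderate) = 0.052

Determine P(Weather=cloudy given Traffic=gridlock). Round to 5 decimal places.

P(Traffic=gridlock) = 0.034 + 0.071 + 0.018 + 0.050 + 0.036 = 0.209.
P(Weather=cloudy | Traffic=gridlock) = 0.071/0.209 = 0.33971.

0.33971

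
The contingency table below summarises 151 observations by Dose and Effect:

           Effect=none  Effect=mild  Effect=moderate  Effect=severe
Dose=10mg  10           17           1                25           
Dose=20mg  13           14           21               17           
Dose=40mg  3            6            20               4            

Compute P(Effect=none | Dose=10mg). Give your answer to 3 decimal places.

0.189

Total with Dose=10mg: 10 + 17 + 1 + 25 = 53.
P(Effect=none | Dose=10mg) = 10/53 = 0.189.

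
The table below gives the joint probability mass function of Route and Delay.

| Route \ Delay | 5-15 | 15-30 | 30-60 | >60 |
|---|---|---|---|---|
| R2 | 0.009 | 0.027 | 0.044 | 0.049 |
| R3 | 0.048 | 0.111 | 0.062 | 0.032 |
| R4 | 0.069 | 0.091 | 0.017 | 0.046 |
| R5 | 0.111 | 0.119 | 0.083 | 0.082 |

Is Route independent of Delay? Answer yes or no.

P(Route=R4) = 0.223 and P(Delay=30-60) = 0.206, so their product is 0.04594, but P(Route=R4, Delay=30-60) = 0.017. Since these differ, Route and Delay are not independent.

no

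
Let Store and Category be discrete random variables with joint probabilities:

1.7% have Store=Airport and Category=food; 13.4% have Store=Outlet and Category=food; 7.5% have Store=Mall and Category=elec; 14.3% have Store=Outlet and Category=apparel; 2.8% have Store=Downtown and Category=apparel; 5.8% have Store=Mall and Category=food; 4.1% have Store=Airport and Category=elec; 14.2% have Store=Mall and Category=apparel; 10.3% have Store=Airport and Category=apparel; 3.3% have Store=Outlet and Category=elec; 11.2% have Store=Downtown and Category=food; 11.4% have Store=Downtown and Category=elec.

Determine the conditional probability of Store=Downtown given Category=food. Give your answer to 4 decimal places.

P(Category=food) = 0.112 + 0.058 + 0.017 + 0.134 = 0.321.
P(Store=Downtown | Category=food) = 0.112/0.321 = 0.3489.

0.3489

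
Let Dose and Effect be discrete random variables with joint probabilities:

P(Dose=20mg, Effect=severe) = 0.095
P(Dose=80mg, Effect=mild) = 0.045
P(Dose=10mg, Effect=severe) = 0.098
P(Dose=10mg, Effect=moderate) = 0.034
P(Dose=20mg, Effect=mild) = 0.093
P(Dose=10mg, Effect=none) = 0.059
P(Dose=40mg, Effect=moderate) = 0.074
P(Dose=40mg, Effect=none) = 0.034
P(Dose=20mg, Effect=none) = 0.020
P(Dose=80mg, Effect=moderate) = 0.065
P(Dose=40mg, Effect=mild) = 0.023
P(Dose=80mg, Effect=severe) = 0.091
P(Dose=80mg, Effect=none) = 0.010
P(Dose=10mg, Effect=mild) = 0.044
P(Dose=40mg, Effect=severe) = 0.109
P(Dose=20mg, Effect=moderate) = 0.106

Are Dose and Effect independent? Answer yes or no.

P(Dose=10mg) = 0.235 and P(Effect=moderate) = 0.279, so their product is 0.06557, but P(Dose=10mg, Effect=moderate) = 0.034. Since these differ, Dose and Effect are not independent.

no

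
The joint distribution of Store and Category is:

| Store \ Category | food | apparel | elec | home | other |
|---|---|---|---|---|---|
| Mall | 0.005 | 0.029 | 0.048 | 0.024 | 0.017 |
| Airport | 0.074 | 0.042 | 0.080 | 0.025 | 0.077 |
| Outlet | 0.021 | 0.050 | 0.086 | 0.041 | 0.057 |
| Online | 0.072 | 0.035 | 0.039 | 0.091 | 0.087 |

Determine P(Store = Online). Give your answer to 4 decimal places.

P(Store=Online) = 0.072 + 0.035 + 0.039 + 0.091 + 0.087 = 0.324.

0.3240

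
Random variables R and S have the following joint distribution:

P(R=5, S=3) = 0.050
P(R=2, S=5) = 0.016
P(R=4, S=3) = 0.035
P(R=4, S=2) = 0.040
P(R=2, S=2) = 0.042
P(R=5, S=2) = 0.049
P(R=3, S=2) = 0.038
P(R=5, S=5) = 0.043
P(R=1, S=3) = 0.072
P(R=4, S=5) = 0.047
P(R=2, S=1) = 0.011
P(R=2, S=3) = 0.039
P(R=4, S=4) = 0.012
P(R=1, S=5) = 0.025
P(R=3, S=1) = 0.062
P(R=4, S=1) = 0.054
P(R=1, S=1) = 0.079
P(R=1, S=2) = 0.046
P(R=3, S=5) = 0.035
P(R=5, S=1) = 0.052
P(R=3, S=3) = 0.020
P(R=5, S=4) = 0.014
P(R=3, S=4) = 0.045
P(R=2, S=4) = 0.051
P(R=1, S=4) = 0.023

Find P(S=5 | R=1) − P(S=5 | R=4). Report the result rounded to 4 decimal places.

P(R=1) = 0.079 + 0.046 + 0.072 + 0.023 + 0.025 = 0.245; P(S=5 | R=1) = 0.025/0.245 = 0.10204.
P(R=4) = 0.054 + 0.040 + 0.035 + 0.012 + 0.047 = 0.188; P(S=5 | R=4) = 0.047/0.188 = 0.25000.
Difference = -0.1480.

-0.1480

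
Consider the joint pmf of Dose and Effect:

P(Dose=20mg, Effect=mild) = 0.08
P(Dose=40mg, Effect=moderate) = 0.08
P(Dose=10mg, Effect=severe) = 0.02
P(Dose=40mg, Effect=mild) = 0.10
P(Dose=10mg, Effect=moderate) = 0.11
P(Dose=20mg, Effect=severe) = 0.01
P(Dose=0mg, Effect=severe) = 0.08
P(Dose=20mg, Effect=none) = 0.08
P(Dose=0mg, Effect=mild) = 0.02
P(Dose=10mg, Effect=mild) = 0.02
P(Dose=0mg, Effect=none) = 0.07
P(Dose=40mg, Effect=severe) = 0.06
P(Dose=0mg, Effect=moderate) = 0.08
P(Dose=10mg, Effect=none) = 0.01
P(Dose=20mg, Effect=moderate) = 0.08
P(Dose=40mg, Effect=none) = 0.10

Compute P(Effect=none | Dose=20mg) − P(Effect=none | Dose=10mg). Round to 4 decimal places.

P(Dose=20mg) = 0.08 + 0.08 + 0.08 + 0.01 = 0.25; P(Effect=none | Dose=20mg) = 0.08/0.25 = 0.32000.
P(Dose=10mg) = 0.01 + 0.02 + 0.11 + 0.02 = 0.16; P(Effect=none | Dose=10mg) = 0.01/0.16 = 0.06250.
Difference = 0.2575.

0.2575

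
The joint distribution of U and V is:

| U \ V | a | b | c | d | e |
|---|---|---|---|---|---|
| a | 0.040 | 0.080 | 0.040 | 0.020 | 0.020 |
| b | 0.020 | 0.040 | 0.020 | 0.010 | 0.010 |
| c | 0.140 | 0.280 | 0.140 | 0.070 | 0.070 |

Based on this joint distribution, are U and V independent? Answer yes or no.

yes

Every cell satisfies P(U,V) = P(U)·P(V). For instance P(U=b) = 0.100, P(V=d) = 0.100, and 0.100×0.100 = 0.010 matches the joint entry. So U and V are independent.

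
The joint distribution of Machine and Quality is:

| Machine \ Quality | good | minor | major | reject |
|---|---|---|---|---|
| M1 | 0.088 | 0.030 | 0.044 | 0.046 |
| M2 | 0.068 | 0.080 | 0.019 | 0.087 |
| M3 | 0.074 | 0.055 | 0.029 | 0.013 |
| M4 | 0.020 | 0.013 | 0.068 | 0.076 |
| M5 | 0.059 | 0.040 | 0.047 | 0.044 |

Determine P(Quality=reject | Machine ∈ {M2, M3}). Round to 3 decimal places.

P(Machine=M2) = 0.068 + 0.080 + 0.019 + 0.087 = 0.254.
P(Machine=M3) = 0.074 + 0.055 + 0.029 + 0.013 = 0.171.
P(Machine ∈ {M2, M3}) = 0.254 + 0.171 = 0.425; P(Quality=reject, Machine ∈ {M2, M3}) = 0.087 + 0.013 = 0.100.
P(Quality=reject | Machine ∈ {M2, M3}) = 0.100/0.425 = 0.235.

0.235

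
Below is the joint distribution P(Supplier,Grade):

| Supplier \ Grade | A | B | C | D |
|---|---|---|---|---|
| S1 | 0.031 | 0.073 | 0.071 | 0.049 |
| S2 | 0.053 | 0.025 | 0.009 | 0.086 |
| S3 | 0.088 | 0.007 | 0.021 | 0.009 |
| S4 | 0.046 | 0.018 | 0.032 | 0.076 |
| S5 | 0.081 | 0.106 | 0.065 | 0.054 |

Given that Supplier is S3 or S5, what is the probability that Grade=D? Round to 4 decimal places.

0.1462

P(Supplier=S3) = 0.088 + 0.007 + 0.021 + 0.009 = 0.125.
P(Supplier=S5) = 0.081 + 0.106 + 0.065 + 0.054 = 0.306.
P(Supplier ∈ {S3, S5}) = 0.125 + 0.306 = 0.431; P(Grade=D, Supplier ∈ {S3, S5}) = 0.009 + 0.054 = 0.063.
P(Grade=D | Supplier ∈ {S3, S5}) = 0.063/0.431 = 0.1462.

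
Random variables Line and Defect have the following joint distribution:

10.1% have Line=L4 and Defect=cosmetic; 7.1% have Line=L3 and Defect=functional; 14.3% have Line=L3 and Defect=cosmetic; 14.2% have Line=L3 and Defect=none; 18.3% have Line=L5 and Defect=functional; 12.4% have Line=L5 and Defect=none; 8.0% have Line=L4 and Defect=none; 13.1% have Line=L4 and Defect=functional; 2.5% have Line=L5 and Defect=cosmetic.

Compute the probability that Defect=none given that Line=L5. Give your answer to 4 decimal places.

0.3735

P(Line=L5) = 0.124 + 0.025 + 0.183 = 0.332.
P(Defect=none | Line=L5) = 0.124/0.332 = 0.3735.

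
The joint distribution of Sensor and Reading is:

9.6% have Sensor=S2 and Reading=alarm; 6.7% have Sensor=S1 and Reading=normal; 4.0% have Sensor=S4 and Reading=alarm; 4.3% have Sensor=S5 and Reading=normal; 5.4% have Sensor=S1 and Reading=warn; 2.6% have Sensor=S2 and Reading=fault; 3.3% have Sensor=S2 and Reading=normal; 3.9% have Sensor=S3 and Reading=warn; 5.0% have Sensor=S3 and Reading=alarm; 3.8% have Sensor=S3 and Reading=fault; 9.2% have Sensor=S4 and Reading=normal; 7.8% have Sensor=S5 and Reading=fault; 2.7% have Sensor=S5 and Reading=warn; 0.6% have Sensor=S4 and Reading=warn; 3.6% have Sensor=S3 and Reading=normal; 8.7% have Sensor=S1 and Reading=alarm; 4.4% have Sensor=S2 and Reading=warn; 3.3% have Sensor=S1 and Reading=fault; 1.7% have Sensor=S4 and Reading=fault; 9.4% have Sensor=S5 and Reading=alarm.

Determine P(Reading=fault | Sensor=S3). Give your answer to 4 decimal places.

0.2331

P(Sensor=S3) = 0.036 + 0.039 + 0.050 + 0.038 = 0.163.
P(Reading=fault | Sensor=S3) = 0.038/0.163 = 0.2331.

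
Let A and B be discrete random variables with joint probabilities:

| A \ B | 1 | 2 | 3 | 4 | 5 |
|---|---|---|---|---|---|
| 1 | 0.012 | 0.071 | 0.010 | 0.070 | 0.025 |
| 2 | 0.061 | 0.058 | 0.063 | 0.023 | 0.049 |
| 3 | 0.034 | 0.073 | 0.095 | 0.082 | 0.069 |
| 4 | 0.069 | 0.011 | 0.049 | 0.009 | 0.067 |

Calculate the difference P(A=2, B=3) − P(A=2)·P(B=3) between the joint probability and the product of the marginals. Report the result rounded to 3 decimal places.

P(A=2) = 0.061 + 0.058 + 0.063 + 0.023 + 0.049 = 0.254.
P(B=3) = 0.010 + 0.063 + 0.095 + 0.049 = 0.217.
P(A=2, B=3) − P(A=2)P(B=3) = 0.063 − 0.254×0.217 = 0.008.

0.008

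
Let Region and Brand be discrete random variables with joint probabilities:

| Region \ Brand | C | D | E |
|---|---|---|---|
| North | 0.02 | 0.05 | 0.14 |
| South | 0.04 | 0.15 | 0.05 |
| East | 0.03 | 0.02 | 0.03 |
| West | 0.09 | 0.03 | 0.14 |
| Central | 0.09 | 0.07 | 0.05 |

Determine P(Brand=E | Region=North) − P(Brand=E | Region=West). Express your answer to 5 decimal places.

0.12821

P(Region=North) = 0.02 + 0.05 + 0.14 = 0.21; P(Brand=E | Region=North) = 0.14/0.21 = 0.666667.
P(Region=West) = 0.09 + 0.03 + 0.14 = 0.26; P(Brand=E | Region=West) = 0.14/0.26 = 0.538462.
Difference = 0.12821.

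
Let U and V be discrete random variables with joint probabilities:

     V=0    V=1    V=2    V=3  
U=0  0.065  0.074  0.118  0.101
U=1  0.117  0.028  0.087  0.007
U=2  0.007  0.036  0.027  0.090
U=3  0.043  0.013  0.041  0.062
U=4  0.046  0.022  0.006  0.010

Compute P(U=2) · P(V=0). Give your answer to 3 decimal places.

0.044

P(U=2) = 0.007 + 0.036 + 0.027 + 0.090 = 0.160.
P(V=0) = 0.065 + 0.117 + 0.007 + 0.043 + 0.046 = 0.278.
Product: 0.160 × 0.278 = 0.044.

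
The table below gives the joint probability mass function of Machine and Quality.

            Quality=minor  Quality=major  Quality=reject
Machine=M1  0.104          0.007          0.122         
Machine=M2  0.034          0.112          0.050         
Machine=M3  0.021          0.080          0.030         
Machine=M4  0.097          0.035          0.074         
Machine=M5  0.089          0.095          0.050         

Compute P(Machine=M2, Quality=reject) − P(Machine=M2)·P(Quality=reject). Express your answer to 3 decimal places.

P(Machine=M2) = 0.034 + 0.112 + 0.050 = 0.196.
P(Quality=reject) = 0.122 + 0.050 + 0.030 + 0.074 + 0.050 = 0.326.
P(Machine=M2, Quality=reject) − P(Machine=M2)P(Quality=reject) = 0.050 − 0.196×0.326 = -0.014.

-0.014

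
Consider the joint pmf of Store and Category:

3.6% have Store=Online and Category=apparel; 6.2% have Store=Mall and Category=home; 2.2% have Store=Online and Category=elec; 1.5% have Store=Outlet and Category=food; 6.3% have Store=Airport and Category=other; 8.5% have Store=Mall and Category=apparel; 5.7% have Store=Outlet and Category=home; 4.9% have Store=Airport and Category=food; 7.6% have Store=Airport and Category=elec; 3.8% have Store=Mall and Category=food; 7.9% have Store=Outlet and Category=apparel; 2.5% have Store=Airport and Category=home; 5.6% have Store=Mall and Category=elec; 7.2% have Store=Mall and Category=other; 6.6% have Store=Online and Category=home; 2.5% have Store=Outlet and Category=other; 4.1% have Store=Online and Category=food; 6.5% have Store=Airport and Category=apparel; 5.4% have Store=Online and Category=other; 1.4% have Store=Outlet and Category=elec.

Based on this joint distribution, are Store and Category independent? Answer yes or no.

no

P(Store=Airport) = 0.278 and P(Category=home) = 0.210, so their product is 0.05838, but P(Store=Airport, Category=home) = 0.025. Since these differ, Store and Category are not independent.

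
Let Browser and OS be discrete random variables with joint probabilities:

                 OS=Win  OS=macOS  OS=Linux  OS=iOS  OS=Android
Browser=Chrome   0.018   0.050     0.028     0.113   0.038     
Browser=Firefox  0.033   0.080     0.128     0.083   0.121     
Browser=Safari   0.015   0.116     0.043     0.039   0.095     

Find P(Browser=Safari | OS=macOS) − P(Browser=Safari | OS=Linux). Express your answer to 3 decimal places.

P(OS=macOS) = 0.050 + 0.080 + 0.116 = 0.246; P(Browser=Safari | OS=macOS) = 0.116/0.246 = 0.4715.
P(OS=Linux) = 0.028 + 0.128 + 0.043 = 0.199; P(Browser=Safari | OS=Linux) = 0.043/0.199 = 0.2161.
Difference = 0.255.

0.255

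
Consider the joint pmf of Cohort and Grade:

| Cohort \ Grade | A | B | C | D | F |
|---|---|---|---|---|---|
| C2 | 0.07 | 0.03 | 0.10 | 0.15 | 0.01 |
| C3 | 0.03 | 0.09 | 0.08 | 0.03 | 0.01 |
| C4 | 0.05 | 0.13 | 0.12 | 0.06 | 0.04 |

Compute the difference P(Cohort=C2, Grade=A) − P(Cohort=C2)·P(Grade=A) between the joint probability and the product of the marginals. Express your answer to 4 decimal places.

P(Cohort=C2) = 0.07 + 0.03 + 0.10 + 0.15 + 0.01 = 0.36.
P(Grade=A) = 0.07 + 0.03 + 0.05 = 0.15.
P(Cohort=C2, Grade=A) − P(Cohort=C2)P(Grade=A) = 0.07 − 0.36×0.15 = 0.0160.

0.0160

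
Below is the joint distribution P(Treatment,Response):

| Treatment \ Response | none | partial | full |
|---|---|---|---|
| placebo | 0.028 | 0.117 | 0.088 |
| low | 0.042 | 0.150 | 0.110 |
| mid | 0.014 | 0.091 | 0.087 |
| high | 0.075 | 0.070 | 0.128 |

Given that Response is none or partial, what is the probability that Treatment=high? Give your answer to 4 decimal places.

P(Response=none) = 0.028 + 0.042 + 0.014 + 0.075 = 0.159.
P(Response=partial) = 0.117 + 0.150 + 0.091 + 0.070 = 0.428.
P(Response ∈ {none, partial}) = 0.159 + 0.428 = 0.587; P(Treatment=high, Response ∈ {none, partial}) = 0.075 + 0.070 = 0.145.
P(Treatment=high | Response ∈ {none, partial}) = 0.145/0.587 = 0.2470.

0.2470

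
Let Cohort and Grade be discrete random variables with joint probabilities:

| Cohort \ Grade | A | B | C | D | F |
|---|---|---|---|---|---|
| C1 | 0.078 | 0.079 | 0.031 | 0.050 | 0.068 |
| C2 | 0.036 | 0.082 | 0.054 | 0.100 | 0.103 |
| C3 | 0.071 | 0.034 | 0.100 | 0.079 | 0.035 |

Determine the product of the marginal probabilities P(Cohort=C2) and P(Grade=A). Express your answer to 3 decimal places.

0.069

P(Cohort=C2) = 0.036 + 0.082 + 0.054 + 0.100 + 0.103 = 0.375.
P(Grade=A) = 0.078 + 0.036 + 0.071 = 0.185.
Product: 0.375 × 0.185 = 0.069.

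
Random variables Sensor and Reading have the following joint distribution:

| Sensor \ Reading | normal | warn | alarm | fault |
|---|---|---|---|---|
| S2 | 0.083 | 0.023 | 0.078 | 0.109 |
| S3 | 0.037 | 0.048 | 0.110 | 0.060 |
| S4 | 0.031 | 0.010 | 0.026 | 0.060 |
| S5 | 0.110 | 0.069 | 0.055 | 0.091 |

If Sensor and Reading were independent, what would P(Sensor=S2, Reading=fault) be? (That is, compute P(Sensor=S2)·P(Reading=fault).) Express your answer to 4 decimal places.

P(Sensor=S2) = 0.083 + 0.023 + 0.078 + 0.109 = 0.293.
P(Reading=fault) = 0.109 + 0.060 + 0.060 + 0.091 = 0.320.
Product: 0.293 × 0.320 = 0.0938.

0.0938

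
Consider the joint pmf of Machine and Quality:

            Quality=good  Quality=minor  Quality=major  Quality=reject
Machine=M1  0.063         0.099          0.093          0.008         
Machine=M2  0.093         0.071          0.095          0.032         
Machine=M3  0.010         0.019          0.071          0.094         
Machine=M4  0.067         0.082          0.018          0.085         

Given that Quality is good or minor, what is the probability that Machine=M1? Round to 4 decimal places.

P(Quality=good) = 0.063 + 0.093 + 0.010 + 0.067 = 0.233.
P(Quality=minor) = 0.099 + 0.071 + 0.019 + 0.082 = 0.271.
P(Quality ∈ {good, minor}) = 0.233 + 0.271 = 0.504; P(Machine=M1, Quality ∈ {good, minor}) = 0.063 + 0.099 = 0.162.
P(Machine=M1 | Quality ∈ {good, minor}) = 0.162/0.504 = 0.3214.

0.3214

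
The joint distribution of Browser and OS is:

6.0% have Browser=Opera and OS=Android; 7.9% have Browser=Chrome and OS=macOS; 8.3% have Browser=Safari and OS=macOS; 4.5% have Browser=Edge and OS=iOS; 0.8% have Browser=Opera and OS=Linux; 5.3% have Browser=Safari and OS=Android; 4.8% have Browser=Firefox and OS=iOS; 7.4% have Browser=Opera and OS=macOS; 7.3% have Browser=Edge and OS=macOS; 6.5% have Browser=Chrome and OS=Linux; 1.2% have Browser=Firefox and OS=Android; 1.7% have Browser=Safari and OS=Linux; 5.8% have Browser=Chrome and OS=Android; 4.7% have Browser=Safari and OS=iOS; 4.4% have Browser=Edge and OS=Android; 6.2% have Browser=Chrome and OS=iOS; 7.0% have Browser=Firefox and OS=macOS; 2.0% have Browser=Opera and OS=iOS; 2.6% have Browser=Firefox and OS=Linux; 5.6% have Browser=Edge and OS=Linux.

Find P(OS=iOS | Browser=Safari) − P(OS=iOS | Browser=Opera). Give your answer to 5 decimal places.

0.11154

P(Browser=Safari) = 0.083 + 0.017 + 0.047 + 0.053 = 0.200; P(OS=iOS | Browser=Safari) = 0.047/0.200 = 0.235000.
P(Browser=Opera) = 0.074 + 0.008 + 0.020 + 0.060 = 0.162; P(OS=iOS | Browser=Opera) = 0.020/0.162 = 0.123457.
Difference = 0.11154.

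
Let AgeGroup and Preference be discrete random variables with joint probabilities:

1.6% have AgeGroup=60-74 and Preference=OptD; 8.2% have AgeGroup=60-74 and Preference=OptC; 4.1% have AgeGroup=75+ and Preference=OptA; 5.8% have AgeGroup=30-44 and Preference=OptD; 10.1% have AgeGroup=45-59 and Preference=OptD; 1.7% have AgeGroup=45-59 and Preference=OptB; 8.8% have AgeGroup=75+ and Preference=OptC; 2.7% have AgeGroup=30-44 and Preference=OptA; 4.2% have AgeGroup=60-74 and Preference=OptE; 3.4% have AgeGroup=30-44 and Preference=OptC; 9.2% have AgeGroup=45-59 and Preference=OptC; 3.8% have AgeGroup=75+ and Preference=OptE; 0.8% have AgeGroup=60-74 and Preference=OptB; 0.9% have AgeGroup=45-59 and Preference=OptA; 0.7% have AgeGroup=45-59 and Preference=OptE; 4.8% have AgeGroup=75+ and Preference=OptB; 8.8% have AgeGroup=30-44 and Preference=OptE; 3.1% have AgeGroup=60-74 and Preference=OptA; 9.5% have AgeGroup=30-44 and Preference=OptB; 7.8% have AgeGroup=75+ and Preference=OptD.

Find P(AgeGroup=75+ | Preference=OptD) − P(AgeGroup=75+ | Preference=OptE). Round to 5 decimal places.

0.09116

P(Preference=OptD) = 0.058 + 0.101 + 0.016 + 0.078 = 0.253; P(AgeGroup=75+ | Preference=OptD) = 0.078/0.253 = 0.308300.
P(Preference=OptE) = 0.088 + 0.007 + 0.042 + 0.038 = 0.175; P(AgeGroup=75+ | Preference=OptE) = 0.038/0.175 = 0.217143.
Difference = 0.09116.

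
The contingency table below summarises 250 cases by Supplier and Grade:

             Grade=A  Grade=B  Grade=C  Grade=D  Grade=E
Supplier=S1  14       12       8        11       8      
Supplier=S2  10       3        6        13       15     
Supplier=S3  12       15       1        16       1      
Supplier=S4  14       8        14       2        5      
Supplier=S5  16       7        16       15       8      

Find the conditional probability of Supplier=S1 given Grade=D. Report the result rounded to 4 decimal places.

Total with Grade=D: 11 + 13 + 16 + 2 + 15 = 57.
P(Supplier=S1 | Grade=D) = 11/57 = 0.1930.

0.1930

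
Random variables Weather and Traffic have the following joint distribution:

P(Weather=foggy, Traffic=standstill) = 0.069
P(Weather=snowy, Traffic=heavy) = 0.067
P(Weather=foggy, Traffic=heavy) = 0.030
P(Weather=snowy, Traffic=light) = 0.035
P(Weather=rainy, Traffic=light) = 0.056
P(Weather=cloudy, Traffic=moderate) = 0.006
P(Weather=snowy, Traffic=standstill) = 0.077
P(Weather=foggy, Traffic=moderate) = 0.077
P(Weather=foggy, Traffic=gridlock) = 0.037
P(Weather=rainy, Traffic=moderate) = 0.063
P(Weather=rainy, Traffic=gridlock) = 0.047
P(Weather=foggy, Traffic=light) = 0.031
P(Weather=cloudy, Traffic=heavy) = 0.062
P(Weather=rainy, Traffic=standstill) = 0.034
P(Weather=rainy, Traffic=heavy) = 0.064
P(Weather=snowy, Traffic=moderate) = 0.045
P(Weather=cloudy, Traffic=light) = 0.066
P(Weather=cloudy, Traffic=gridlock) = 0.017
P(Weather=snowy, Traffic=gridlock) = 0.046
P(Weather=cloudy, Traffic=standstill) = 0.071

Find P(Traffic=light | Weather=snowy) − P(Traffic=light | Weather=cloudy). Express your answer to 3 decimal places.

-0.168

P(Weather=snowy) = 0.035 + 0.045 + 0.067 + 0.046 + 0.077 = 0.270; P(Traffic=light | Weather=snowy) = 0.035/0.270 = 0.1296.
P(Weather=cloudy) = 0.066 + 0.006 + 0.062 + 0.017 + 0.071 = 0.222; P(Traffic=light | Weather=cloudy) = 0.066/0.222 = 0.2973.
Difference = -0.168.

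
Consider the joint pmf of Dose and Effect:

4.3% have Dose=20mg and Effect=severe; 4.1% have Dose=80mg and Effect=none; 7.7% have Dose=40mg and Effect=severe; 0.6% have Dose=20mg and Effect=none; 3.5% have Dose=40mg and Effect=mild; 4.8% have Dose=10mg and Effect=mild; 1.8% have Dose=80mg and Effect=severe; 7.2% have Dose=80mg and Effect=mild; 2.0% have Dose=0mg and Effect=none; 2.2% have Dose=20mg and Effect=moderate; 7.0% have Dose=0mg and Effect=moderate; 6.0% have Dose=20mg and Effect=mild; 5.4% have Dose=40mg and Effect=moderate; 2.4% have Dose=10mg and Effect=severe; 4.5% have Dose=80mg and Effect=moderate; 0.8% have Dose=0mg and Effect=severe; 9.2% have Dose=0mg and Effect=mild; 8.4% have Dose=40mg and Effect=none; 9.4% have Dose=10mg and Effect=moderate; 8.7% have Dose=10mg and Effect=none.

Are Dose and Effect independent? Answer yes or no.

no

P(Dose=40mg) = 0.250 and P(Effect=mild) = 0.307, so their product is 0.07675, but P(Dose=40mg, Effect=mild) = 0.035. Since these differ, Dose and Effect are not independent.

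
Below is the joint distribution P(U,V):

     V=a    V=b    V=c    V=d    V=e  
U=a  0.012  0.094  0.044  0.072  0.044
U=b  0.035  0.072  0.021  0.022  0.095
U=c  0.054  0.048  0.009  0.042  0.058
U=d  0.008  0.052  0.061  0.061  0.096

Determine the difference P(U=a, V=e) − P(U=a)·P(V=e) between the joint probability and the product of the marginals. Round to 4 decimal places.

-0.0339

P(U=a) = 0.012 + 0.094 + 0.044 + 0.072 + 0.044 = 0.266.
P(V=e) = 0.044 + 0.095 + 0.058 + 0.096 = 0.293.
P(U=a, V=e) − P(U=a)P(V=e) = 0.044 − 0.266×0.293 = -0.0339.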